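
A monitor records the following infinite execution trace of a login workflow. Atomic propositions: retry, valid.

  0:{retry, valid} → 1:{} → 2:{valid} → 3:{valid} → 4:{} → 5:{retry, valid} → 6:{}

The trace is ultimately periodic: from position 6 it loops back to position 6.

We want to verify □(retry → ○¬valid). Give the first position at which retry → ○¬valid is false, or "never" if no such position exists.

retry → ○¬valid holds at every position 0..6, and those are all the positions the trace ever visits, so the invariant □(retry → ○¬valid) is never violated.

never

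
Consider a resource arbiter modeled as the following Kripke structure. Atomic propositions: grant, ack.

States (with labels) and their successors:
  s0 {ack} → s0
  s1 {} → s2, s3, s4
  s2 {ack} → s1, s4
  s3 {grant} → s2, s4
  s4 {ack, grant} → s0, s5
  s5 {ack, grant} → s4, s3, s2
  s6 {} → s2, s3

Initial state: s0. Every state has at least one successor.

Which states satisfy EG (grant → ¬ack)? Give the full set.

States satisfying grant → ¬ack: {s0, s1, s2, s3, s6}.
States satisfying EG (grant → ¬ack): {s0, s1, s2, s3, s6}.

{s0, s1, s2, s3, s6}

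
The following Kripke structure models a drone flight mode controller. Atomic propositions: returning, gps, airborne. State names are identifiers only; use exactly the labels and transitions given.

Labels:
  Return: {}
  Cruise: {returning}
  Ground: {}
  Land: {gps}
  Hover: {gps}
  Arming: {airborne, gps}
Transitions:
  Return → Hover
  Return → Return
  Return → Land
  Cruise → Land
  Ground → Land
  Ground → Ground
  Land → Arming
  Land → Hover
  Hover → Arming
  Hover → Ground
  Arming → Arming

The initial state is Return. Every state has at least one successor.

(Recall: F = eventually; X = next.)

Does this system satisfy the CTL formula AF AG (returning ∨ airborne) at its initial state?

States satisfying AG (returning ∨ airborne): {Arming}.
States satisfying AF AG (returning ∨ airborne): {Arming}.
There is a path from Return along which AG (returning ∨ airborne) never holds.
Return ∉ Sat(AF AG (returning ∨ airborne)).

Does not hold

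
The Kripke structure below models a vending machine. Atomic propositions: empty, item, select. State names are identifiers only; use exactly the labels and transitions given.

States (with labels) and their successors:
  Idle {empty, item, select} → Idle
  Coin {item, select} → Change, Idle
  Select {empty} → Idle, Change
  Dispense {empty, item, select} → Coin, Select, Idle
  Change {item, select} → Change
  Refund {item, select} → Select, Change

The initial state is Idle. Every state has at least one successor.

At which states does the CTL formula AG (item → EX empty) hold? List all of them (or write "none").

States satisfying item → EX empty: {Idle, Coin, Select, Dispense, Refund}.
States satisfying AG (item → EX empty): {Idle}.

{Idle}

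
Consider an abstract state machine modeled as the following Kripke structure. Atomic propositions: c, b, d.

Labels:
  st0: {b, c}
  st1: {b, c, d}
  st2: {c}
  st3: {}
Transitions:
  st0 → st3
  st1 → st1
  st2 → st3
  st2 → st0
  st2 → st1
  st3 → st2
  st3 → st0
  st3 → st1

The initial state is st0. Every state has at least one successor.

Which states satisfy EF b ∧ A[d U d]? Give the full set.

States satisfying b: {st0, st1}.
States satisfying EF b: {st0, st1, st2, st3}.
States satisfying d: {st1}.
States satisfying A[d U d]: {st1}.
States satisfying EF b ∧ A[d U d]: {st1}.

{st1}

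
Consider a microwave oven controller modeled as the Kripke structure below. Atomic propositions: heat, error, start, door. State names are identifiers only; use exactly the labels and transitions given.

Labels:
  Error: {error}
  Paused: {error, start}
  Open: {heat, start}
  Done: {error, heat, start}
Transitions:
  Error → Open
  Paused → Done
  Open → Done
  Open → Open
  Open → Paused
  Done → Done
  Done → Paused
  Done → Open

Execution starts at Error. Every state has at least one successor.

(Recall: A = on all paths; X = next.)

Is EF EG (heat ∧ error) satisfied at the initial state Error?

Satisfied

States satisfying EG (heat ∧ error): {Done}.
States satisfying EF EG (heat ∧ error): {Error, Paused, Open, Done}.
Some path from Error reaches a state where EG (heat ∧ error) holds.
Error ∈ Sat(EF EG (heat ∧ error)).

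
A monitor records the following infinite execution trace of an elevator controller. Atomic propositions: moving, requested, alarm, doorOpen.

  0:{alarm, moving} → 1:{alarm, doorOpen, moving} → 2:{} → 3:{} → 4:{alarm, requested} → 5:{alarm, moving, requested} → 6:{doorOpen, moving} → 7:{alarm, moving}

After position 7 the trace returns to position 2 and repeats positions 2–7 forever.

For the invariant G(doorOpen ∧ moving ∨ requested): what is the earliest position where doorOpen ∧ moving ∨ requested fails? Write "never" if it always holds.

0

At position 0 the labels are {alarm, moving}, so doorOpen ∧ moving ∨ requested is false there. This is the first violation.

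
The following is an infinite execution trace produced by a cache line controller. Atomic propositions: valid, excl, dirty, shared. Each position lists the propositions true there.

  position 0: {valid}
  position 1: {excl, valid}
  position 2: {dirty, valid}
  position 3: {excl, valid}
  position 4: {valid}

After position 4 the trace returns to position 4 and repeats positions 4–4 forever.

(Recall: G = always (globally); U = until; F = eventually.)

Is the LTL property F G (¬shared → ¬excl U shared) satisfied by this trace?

Does not hold

G (¬shared → ¬excl U shared) is false at every position 0..4, so it never becomes true and F G (¬shared → ¬excl U shared) fails.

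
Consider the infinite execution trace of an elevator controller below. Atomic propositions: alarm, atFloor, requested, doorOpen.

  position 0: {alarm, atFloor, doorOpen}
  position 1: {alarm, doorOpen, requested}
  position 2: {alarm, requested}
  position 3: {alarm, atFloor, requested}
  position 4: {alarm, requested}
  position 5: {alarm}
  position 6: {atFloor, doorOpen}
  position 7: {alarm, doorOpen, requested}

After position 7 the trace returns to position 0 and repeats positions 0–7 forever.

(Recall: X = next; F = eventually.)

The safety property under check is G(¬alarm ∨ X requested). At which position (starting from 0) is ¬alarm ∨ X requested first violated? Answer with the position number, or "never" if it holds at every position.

Check ¬alarm ∨ X requested at each position in order: 0 ✓, 1 ✓, 2 ✓, 3 ✓.
At position 4 the labels are {alarm, requested} and the next position 5 has {alarm}, so ¬alarm ∨ X requested is false there. This is the first violation.

4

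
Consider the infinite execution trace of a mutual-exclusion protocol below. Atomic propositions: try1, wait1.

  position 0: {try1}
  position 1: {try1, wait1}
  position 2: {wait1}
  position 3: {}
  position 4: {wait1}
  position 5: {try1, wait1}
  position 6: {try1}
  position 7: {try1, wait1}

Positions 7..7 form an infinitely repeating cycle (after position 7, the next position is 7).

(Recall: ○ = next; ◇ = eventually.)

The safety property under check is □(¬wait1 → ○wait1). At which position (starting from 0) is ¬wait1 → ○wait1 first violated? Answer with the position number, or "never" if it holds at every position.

never

¬wait1 → ○wait1 holds at every position 0..7, and those are all the positions the trace ever visits, so the invariant □(¬wait1 → ○wait1) is never violated.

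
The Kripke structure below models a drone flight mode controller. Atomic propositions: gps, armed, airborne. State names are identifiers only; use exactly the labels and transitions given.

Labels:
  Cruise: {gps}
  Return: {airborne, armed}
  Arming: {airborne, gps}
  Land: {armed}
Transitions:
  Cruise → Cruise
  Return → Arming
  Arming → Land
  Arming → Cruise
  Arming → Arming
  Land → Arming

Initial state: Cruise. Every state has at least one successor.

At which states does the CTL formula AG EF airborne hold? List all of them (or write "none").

States satisfying EF airborne: {Return, Arming, Land}.
States satisfying AG EF airborne: ∅.

none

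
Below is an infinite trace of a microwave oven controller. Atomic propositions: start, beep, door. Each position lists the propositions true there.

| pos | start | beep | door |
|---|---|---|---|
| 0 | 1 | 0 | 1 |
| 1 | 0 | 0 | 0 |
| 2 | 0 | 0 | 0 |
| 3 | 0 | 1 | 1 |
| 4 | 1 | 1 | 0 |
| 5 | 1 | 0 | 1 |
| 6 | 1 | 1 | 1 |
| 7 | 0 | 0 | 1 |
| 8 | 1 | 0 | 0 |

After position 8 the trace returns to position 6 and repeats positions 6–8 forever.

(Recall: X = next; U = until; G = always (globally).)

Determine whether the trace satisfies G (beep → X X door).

beep → X X door must hold at every position from 0 onward. It fails at position 6, so G (beep → X X door) is false.
Positions where beep holds: 3, 4, 6.
Check X X door at each: 3→ok, 4→ok, 6→fails.

No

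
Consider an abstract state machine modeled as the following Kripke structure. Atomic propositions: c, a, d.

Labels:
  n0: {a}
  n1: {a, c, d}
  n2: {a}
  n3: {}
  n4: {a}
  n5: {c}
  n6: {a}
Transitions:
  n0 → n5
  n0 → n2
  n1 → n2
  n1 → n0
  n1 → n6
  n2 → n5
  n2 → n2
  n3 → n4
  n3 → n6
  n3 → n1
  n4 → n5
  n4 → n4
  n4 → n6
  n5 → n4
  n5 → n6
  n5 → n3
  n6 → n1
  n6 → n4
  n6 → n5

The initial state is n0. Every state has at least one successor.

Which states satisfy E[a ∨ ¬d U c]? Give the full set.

States satisfying a ∨ ¬d: {n0, n1, n2, n3, n4, n5, n6}.
States satisfying c: {n1, n5}.
States satisfying E[a ∨ ¬d U c]: {n0, n1, n2, n3, n4, n5, n6}.

{n0, n1, n2, n3, n4, n5, n6}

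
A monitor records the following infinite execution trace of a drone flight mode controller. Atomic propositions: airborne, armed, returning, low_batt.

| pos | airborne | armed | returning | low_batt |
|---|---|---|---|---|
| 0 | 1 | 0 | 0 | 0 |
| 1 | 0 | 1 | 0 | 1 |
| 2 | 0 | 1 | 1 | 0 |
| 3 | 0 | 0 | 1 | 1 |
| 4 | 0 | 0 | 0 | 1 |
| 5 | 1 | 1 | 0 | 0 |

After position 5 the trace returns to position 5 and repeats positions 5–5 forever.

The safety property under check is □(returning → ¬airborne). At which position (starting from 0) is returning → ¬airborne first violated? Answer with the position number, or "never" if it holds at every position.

returning → ¬airborne holds at every position 0..5, and those are all the positions the trace ever visits, so the invariant □(returning → ¬airborne) is never violated.

never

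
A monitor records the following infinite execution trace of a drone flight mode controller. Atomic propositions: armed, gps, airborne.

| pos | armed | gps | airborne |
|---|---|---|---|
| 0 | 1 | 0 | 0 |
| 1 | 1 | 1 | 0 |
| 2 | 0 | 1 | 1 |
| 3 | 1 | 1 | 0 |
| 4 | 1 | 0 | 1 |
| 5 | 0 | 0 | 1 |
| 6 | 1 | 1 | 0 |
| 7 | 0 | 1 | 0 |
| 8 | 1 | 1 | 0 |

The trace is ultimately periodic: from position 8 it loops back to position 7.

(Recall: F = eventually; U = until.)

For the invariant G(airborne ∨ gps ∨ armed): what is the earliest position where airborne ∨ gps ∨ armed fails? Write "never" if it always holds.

airborne ∨ gps ∨ armed holds at every position 0..8, and those are all the positions the trace ever visits, so the invariant G(airborne ∨ gps ∨ armed) is never violated.

never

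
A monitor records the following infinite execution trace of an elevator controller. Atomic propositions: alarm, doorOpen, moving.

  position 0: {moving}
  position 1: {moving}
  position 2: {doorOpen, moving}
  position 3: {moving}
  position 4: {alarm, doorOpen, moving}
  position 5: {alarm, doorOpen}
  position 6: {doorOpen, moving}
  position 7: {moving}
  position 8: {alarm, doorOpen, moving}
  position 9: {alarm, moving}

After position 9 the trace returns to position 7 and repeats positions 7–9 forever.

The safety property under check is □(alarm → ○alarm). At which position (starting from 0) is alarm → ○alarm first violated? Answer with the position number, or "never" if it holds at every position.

5

Check alarm → ○alarm at each position in order: 0 ✓, 1 ✓, 2 ✓, 3 ✓, 4 ✓.
At position 5 the labels are {alarm, doorOpen} and the next position 6 has {doorOpen, moving}, so alarm → ○alarm is false there. This is the first violation.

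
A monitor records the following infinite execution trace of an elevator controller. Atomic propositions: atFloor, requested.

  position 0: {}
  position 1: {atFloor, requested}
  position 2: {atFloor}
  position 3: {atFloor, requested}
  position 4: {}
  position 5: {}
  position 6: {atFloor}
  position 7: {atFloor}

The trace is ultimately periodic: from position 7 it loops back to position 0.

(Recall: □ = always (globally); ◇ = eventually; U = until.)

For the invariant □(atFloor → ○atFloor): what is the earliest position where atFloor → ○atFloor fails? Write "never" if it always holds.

Check atFloor → ○atFloor at each position in order: 0 ✓, 1 ✓, 2 ✓.
At position 3 the labels are {atFloor, requested} and the next position 4 has {}, so atFloor → ○atFloor is false there. This is the first violation.

3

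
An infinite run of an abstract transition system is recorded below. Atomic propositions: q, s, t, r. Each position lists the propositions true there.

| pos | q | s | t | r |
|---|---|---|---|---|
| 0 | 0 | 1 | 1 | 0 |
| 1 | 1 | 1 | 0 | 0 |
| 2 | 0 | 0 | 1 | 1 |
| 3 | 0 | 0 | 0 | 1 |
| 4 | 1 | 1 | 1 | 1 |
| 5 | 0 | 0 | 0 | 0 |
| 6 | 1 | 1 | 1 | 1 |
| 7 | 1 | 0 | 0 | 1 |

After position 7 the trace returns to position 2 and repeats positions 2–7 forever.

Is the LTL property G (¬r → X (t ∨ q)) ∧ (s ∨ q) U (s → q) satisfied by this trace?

Yes

¬r → X (t ∨ q) holds at every position 0..7, and those are all positions ever visited, so G (¬r → X (t ∨ q)) holds.
Positions where ¬r holds: 0, 1, 5.
Check X (t ∨ q) at each: 0→ok, 1→ok, 5→ok.
Walking from position 0: s → q first holds at position 1, and s ∨ q holds at every earlier position along the way, so (s ∨ q) U (s → q) holds.
At position 0: G (¬r → X (t ∨ q)) is true; (s ∨ q) U (s → q) is true; so G (¬r → X (t ∨ q)) ∧ (s ∨ q) U (s → q) is true.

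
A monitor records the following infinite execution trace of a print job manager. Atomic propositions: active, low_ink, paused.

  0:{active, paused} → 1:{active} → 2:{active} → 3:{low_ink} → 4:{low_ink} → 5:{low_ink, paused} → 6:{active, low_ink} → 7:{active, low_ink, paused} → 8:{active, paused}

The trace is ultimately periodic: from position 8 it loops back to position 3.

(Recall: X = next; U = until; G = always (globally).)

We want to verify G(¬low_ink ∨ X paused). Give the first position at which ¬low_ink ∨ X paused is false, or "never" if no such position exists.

3

Check ¬low_ink ∨ X paused at each position in order: 0 ✓, 1 ✓, 2 ✓.
At position 3 the labels are {low_ink} and the next position 4 has {low_ink}, so ¬low_ink ∨ X paused is false there. This is the first violation.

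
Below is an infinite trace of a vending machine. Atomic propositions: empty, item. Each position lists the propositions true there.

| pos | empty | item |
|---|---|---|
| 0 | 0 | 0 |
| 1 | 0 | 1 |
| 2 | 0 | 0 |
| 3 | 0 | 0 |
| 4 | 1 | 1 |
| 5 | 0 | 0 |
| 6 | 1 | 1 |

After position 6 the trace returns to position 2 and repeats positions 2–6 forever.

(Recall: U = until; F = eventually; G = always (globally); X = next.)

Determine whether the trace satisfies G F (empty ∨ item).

F (empty ∨ item) holds at every position 0..6, and those are all positions ever visited, so G F (empty ∨ item) holds.

Holds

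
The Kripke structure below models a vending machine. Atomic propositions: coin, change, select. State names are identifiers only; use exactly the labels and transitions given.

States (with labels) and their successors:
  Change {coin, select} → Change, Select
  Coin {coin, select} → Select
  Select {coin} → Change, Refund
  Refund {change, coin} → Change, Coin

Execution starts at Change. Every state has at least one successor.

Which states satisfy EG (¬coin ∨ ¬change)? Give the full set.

States satisfying ¬coin ∨ ¬change: {Change, Coin, Select}.
States satisfying EG (¬coin ∨ ¬change): {Change, Coin, Select}.

{Change, Coin, Select}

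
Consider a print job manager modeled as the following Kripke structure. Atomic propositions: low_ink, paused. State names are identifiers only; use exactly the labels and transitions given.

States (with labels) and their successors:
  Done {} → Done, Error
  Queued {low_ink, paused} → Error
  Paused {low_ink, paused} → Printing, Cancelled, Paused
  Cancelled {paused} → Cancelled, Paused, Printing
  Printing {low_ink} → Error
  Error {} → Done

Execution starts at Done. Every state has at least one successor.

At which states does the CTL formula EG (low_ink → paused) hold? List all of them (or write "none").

{Done, Queued, Paused, Cancelled, Error}

States satisfying low_ink → paused: {Done, Queued, Paused, Cancelled, Error}.
States satisfying EG (low_ink → paused): {Done, Queued, Paused, Cancelled, Error}.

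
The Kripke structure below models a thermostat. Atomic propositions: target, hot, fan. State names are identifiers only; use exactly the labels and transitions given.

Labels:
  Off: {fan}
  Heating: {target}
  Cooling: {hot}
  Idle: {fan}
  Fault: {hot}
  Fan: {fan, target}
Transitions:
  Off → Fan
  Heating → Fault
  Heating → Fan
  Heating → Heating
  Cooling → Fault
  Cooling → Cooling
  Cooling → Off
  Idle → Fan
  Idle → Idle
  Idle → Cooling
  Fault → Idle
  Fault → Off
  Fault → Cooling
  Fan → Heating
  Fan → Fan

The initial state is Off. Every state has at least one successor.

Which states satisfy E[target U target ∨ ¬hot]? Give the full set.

States satisfying target: {Heating, Fan}.
States satisfying target ∨ ¬hot: {Off, Heating, Idle, Fan}.
States satisfying E[target U target ∨ ¬hot]: {Off, Heating, Idle, Fan}.

{Off, Heating, Idle, Fan}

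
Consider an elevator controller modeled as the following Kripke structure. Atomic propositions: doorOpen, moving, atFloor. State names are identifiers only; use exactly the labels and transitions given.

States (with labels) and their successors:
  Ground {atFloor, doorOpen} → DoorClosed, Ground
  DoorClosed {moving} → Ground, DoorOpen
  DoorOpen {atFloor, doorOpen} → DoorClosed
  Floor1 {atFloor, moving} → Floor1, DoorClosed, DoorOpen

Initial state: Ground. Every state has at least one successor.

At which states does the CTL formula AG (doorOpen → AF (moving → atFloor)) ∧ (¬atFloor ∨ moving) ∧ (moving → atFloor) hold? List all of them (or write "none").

{Floor1}

States satisfying doorOpen → AF (moving → atFloor): {Ground, DoorClosed, DoorOpen, Floor1}.
States satisfying AG (doorOpen → AF (moving → atFloor)): {Ground, DoorClosed, DoorOpen, Floor1}.
States satisfying ¬atFloor: {DoorClosed}.
States satisfying ¬atFloor ∨ moving: {DoorClosed, Floor1}.
States satisfying moving → atFloor: {Ground, DoorOpen, Floor1}.
States satisfying (¬atFloor ∨ moving) ∧ (moving → atFloor): {Floor1}.
States satisfying AG (doorOpen → AF (moving → atFloor)) ∧ (¬atFloor ∨ moving) ∧ (moving → atFloor): {Floor1}.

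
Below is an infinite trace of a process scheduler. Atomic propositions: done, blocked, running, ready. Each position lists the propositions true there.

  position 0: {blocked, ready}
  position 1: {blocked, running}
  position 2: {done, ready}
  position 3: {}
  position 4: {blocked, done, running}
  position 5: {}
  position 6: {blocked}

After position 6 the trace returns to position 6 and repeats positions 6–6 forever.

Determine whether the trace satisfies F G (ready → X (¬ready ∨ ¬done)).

Satisfied

G (ready → X (¬ready ∨ ¬done)) holds at position 0, which is reachable from 0, so F G (ready → X (¬ready ∨ ¬done)) holds.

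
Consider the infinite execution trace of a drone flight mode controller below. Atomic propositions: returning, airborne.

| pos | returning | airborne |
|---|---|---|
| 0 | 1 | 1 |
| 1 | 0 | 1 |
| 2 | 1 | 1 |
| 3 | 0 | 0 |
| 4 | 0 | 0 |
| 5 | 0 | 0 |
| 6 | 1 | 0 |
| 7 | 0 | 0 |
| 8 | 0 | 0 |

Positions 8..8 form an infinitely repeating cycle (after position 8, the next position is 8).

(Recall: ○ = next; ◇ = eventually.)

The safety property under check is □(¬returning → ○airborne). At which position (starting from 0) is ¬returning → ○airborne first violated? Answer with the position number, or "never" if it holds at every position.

Check ¬returning → ○airborne at each position in order: 0 ✓, 1 ✓, 2 ✓.
At position 3 the labels are {} and the next position 4 has {}, so ¬returning → ○airborne is false there. This is the first violation.

3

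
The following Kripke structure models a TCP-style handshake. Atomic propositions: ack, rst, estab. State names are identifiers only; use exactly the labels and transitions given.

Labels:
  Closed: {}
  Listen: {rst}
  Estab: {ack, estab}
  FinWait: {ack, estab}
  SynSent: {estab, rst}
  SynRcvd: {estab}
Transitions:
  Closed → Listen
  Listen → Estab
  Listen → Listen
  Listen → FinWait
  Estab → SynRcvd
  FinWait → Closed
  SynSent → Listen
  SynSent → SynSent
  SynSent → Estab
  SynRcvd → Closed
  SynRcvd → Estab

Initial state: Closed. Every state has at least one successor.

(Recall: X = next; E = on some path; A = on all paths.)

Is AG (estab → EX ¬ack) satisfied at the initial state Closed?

States satisfying estab → EX ¬ack: {Closed, Listen, Estab, FinWait, SynSent, SynRcvd}.
States satisfying AG (estab → EX ¬ack): {Closed, Listen, Estab, FinWait, SynSent, SynRcvd}.
Every state reachable from Closed satisfies estab → EX ¬ack.
Closed ∈ Sat(AG (estab → EX ¬ack)).

Holds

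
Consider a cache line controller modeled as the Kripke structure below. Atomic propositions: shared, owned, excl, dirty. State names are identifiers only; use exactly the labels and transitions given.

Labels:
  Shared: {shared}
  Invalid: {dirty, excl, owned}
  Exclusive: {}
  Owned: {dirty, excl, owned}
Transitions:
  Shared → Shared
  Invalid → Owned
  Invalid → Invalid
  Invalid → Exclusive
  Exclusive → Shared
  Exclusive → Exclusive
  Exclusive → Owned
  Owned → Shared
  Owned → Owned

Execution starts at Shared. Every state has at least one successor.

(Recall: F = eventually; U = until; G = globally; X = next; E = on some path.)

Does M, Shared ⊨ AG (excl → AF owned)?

States satisfying excl → AF owned: {Shared, Invalid, Exclusive, Owned}.
States satisfying AG (excl → AF owned): {Shared, Invalid, Exclusive, Owned}.
Every state reachable from Shared satisfies excl → AF owned.
Shared ∈ Sat(AG (excl → AF owned)).

Yes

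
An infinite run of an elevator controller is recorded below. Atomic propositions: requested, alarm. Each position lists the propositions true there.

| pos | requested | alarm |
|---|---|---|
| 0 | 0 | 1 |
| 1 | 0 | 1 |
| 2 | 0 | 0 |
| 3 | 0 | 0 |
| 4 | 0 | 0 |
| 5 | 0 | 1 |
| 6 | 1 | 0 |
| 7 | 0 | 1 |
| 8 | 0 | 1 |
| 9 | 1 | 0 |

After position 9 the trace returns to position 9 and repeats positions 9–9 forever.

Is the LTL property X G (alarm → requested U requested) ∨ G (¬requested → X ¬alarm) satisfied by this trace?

The position after 0 is 1; G (alarm → requested U requested) is false there.
¬requested → X ¬alarm must hold at every position from 0 onward. It fails at position 0, so G (¬requested → X ¬alarm) is false.
Positions where ¬requested holds: 0, 1, 2, 3, 4, 5, 7, 8.
Check X ¬alarm at each: 0→fails, 1→ok, 2→ok, 3→ok, 4→fails, 5→ok, 7→fails, 8→ok.
At position 0: X G (alarm → requested U requested) is false; G (¬requested → X ¬alarm) is false; so X G (alarm → requested U requested) ∨ G (¬requested → X ¬alarm) is false.

No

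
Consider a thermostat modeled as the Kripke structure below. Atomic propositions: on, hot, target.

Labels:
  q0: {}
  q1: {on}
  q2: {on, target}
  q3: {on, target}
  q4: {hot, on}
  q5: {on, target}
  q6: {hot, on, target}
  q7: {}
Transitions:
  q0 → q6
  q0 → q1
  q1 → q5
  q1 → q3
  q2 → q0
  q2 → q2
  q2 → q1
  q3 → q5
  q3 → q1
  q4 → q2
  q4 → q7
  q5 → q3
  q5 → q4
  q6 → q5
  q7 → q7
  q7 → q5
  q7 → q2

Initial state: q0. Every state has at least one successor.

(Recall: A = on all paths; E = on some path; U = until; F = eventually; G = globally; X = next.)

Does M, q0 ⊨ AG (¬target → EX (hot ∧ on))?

Violated

States satisfying ¬target → EX (hot ∧ on): {q0, q2, q3, q5, q6}.
States satisfying AG (¬target → EX (hot ∧ on)): ∅.
q1 is reachable from q0 and violates ¬target → EX (hot ∧ on), so AG fails at q0.
q0 ∉ Sat(AG (¬target → EX (hot ∧ on))).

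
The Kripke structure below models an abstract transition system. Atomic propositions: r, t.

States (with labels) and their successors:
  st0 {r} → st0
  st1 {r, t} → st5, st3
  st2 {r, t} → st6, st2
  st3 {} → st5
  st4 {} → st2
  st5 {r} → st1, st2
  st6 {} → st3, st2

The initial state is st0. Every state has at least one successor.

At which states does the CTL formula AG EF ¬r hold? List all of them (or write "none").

{st1, st2, st3, st4, st5, st6}

States satisfying EF ¬r: {st1, st2, st3, st4, st5, st6}.
States satisfying AG EF ¬r: {st1, st2, st3, st4, st5, st6}.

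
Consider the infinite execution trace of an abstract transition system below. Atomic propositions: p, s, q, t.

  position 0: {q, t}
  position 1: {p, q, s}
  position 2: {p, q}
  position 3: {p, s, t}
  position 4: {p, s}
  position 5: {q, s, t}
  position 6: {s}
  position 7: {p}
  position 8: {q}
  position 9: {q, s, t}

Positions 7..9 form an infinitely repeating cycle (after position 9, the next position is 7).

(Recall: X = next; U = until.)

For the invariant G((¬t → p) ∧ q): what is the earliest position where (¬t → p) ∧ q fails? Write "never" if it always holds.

Check (¬t → p) ∧ q at each position in order: 0 ✓, 1 ✓, 2 ✓.
At position 3 the labels are {p, s, t}, so (¬t → p) ∧ q is false there. This is the first violation.

3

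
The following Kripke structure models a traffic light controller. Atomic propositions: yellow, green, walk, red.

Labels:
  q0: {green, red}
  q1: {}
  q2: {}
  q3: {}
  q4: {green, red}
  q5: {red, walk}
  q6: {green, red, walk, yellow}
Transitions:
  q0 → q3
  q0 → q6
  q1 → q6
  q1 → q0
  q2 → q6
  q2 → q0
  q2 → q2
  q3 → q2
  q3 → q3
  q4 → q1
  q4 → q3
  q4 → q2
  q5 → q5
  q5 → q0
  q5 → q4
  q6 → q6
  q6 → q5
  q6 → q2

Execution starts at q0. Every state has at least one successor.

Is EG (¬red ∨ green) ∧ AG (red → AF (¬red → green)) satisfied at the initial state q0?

States satisfying ¬red ∨ green: {q0, q1, q2, q3, q4, q6}.
States satisfying EG (¬red ∨ green): {q0, q1, q2, q3, q4, q6}.
States satisfying red → AF (¬red → green): {q0, q1, q2, q3, q4, q5, q6}.
States satisfying AG (red → AF (¬red → green)): {q0, q1, q2, q3, q4, q5, q6}.
States satisfying EG (¬red ∨ green) ∧ AG (red → AF (¬red → green)): {q0, q1, q2, q3, q4, q6}.
q0 ∈ Sat(EG (¬red ∨ green) ∧ AG (red → AF (¬red → green))).

Satisfied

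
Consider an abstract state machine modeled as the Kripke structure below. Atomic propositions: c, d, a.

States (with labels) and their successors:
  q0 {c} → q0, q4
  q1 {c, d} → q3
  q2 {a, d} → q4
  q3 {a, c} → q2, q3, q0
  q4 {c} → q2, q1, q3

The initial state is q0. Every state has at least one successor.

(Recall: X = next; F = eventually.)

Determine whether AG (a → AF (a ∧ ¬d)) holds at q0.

States satisfying a → AF (a ∧ ¬d): {q0, q1, q3, q4}.
States satisfying AG (a → AF (a ∧ ¬d)): ∅.
q2 is reachable from q0 and violates a → AF (a ∧ ¬d), so AG fails at q0.
q0 ∉ Sat(AG (a → AF (a ∧ ¬d))).

Violated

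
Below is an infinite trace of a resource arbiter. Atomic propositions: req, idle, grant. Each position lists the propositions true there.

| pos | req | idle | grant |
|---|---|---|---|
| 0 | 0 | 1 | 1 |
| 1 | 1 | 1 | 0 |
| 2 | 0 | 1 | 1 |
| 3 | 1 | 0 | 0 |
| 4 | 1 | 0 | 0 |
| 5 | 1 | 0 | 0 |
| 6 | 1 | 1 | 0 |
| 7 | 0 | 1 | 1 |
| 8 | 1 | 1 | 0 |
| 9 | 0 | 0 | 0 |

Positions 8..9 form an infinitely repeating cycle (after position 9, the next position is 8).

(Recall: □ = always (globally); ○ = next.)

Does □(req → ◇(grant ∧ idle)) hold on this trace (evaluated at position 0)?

req → ◇(grant ∧ idle) must hold at every position from 0 onward. It fails at position 8, so □(req → ◇(grant ∧ idle)) is false.
Positions where req holds: 1, 3, 4, 5, 6, 8.
Check ◇(grant ∧ idle) at each: 1→ok, 3→ok, 4→ok, 5→ok, 6→ok, 8→fails.

Does not hold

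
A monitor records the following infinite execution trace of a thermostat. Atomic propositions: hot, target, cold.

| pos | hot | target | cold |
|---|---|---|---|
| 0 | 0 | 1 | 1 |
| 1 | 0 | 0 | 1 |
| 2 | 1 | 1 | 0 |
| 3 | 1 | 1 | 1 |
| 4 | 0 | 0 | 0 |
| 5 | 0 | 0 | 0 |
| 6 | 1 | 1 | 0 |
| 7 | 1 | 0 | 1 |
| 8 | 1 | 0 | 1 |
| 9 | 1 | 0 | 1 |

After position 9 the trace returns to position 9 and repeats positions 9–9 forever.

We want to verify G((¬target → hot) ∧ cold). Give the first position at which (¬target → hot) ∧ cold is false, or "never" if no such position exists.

1

Check (¬target → hot) ∧ cold at each position in order: 0 ✓.
At position 1 the labels are {cold}, so (¬target → hot) ∧ cold is false there. This is the first violation.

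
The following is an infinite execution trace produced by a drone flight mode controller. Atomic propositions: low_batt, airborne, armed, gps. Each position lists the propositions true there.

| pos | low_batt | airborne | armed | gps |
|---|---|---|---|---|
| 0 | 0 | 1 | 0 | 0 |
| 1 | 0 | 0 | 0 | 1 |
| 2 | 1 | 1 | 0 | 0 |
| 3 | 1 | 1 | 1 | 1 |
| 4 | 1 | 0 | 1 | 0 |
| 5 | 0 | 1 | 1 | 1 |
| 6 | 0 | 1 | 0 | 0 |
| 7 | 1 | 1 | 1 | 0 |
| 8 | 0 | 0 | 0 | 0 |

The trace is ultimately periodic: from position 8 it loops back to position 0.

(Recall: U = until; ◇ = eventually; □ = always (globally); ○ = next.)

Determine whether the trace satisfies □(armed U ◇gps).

Yes

armed U ◇gps holds at every position 0..8, and those are all positions ever visited, so □(armed U ◇gps) holds.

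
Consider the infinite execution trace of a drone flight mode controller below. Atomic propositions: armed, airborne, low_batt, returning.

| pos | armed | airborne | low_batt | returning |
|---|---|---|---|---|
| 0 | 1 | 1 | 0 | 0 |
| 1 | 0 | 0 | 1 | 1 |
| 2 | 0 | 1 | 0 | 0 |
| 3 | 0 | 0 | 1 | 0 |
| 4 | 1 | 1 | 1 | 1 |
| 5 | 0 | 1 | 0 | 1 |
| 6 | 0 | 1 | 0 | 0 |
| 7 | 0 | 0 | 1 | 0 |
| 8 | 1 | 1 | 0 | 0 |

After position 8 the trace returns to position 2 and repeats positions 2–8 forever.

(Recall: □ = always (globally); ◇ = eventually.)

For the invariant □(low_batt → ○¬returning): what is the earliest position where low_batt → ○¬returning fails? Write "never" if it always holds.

3

Check low_batt → ○¬returning at each position in order: 0 ✓, 1 ✓, 2 ✓.
At position 3 the labels are {low_batt} and the next position 4 has {airborne, armed, low_batt, returning}, so low_batt → ○¬returning is false there. This is the first violation.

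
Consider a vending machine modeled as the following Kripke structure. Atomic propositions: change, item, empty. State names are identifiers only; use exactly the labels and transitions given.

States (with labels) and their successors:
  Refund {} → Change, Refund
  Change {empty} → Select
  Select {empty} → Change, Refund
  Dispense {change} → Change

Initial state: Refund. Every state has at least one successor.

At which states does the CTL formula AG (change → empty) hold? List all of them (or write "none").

States satisfying change → empty: {Refund, Change, Select}.
States satisfying AG (change → empty): {Refund, Change, Select}.

{Refund, Change, Select}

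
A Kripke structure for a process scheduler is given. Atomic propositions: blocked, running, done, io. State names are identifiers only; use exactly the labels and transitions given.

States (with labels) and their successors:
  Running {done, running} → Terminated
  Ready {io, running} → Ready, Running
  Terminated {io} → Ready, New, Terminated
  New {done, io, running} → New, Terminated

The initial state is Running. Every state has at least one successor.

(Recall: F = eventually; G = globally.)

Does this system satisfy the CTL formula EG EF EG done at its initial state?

Yes

States satisfying EF EG done: {Running, Ready, Terminated, New}.
States satisfying EG EF EG done: {Running, Ready, Terminated, New}.
Running ∈ Sat(EG EF EG done).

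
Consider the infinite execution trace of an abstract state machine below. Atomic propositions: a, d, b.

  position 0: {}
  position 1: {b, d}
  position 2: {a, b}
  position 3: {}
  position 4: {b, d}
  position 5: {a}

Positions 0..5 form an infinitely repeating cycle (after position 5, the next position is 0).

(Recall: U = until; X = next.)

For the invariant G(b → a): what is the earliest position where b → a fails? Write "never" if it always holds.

Check b → a at each position in order: 0 ✓.
At position 1 the labels are {b, d}, so b → a is false there. This is the first violation.

1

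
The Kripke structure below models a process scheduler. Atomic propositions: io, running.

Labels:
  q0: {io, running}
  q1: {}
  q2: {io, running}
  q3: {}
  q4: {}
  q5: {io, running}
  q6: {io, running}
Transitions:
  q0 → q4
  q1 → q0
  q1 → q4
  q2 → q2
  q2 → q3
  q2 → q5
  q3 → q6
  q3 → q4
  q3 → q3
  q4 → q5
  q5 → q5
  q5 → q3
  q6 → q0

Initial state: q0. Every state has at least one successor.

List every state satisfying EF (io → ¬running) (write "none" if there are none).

{q0, q1, q2, q3, q4, q5, q6}

States satisfying io → ¬running: {q1, q3, q4}.
States satisfying EF (io → ¬running): {q0, q1, q2, q3, q4, q5, q6}.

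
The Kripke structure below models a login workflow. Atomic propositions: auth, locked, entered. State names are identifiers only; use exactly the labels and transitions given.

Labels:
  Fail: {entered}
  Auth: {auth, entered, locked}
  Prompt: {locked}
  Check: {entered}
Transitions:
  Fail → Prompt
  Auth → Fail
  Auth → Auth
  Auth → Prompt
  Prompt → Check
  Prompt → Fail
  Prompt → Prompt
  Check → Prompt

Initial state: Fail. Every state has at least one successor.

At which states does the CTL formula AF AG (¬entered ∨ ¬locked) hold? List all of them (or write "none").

{Fail, Prompt, Check}

States satisfying AG (¬entered ∨ ¬locked): {Fail, Prompt, Check}.
States satisfying AF AG (¬entered ∨ ¬locked): {Fail, Prompt, Check}.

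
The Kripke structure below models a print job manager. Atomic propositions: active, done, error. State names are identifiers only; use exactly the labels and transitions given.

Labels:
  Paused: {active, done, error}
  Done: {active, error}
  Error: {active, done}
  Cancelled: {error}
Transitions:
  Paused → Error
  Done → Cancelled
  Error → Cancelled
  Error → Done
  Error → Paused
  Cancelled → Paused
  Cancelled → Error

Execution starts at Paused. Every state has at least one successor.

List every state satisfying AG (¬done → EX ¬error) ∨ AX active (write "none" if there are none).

{Paused, Cancelled}

States satisfying ¬done → EX ¬error: {Paused, Error, Cancelled}.
States satisfying AG (¬done → EX ¬error): ∅.
States satisfying active: {Paused, Done, Error}.
States satisfying AX active: {Paused, Cancelled}.
States satisfying AG (¬done → EX ¬error) ∨ AX active: {Paused, Cancelled}.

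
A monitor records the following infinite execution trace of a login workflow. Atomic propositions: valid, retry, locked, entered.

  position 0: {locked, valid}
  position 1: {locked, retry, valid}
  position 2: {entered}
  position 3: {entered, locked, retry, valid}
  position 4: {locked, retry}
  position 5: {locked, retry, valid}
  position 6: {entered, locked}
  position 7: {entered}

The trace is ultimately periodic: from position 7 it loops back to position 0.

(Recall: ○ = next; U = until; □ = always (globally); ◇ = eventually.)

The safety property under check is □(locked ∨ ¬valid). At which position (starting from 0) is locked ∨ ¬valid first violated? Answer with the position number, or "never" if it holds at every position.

never

locked ∨ ¬valid holds at every position 0..7, and those are all the positions the trace ever visits, so the invariant □(locked ∨ ¬valid) is never violated.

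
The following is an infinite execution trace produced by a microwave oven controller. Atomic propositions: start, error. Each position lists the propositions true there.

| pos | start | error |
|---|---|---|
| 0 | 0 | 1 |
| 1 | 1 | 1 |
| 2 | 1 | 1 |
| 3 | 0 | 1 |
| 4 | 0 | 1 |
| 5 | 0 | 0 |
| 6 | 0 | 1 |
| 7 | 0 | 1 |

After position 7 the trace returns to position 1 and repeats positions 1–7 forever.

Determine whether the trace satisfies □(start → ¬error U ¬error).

start → ¬error U ¬error must hold at every position from 0 onward. It fails at position 1, so □(start → ¬error U ¬error) is false.
Positions where start holds: 1, 2.
Check ¬error U ¬error at each: 1→fails, 2→fails.

Violated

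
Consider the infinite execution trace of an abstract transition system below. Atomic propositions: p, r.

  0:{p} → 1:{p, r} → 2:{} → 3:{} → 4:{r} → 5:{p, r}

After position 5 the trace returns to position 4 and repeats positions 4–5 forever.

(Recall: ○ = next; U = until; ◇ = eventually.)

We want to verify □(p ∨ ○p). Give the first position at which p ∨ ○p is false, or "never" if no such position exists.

Check p ∨ ○p at each position in order: 0 ✓, 1 ✓.
At position 2 the labels are {} and the next position 3 has {}, so p ∨ ○p is false there. This is the first violation.

2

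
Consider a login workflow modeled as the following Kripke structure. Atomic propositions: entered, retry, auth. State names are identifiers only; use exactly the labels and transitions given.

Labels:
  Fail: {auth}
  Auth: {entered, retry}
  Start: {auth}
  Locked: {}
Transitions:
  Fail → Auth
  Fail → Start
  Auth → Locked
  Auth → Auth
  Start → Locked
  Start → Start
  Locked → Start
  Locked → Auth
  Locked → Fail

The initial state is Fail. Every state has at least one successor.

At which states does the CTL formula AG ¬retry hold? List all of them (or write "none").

States satisfying ¬retry: {Fail, Start, Locked}.
States satisfying AG ¬retry: ∅.

none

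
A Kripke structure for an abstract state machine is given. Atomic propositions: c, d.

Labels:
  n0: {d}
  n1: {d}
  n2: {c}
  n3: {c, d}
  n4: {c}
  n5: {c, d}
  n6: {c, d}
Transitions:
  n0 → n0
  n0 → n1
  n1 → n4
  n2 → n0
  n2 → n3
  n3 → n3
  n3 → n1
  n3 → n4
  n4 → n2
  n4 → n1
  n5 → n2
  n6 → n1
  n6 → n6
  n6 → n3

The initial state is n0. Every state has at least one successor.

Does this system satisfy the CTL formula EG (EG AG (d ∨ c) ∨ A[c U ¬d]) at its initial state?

Satisfied

States satisfying EG AG (d ∨ c) ∨ A[c U ¬d]: {n0, n1, n2, n3, n4, n5, n6}.
States satisfying EG (EG AG (d ∨ c) ∨ A[c U ¬d]): {n0, n1, n2, n3, n4, n5, n6}.
n0 ∈ Sat(EG (EG AG (d ∨ c) ∨ A[c U ¬d])).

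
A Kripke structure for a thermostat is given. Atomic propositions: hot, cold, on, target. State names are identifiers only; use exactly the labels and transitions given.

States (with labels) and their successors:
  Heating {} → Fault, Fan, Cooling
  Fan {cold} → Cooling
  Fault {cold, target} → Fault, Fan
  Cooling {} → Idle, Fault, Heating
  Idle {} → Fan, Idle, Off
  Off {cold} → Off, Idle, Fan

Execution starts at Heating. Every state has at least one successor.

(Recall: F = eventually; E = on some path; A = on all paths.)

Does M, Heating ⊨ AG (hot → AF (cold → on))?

Satisfied

States satisfying hot → AF (cold → on): {Heating, Fan, Fault, Cooling, Idle, Off}.
States satisfying AG (hot → AF (cold → on)): {Heating, Fan, Fault, Cooling, Idle, Off}.
Every state reachable from Heating satisfies hot → AF (cold → on).
Heating ∈ Sat(AG (hot → AF (cold → on))).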